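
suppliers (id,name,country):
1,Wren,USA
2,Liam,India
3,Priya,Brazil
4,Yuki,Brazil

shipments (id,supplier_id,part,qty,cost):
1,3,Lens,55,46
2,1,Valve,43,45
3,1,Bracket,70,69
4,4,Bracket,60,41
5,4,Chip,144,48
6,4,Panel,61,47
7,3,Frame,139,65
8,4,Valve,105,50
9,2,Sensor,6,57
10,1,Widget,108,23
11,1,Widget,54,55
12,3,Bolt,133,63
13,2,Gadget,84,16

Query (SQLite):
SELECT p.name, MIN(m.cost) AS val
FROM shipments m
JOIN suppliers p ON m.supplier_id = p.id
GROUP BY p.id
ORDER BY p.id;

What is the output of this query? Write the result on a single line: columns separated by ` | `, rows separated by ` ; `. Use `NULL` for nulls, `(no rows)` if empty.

Join each shipments row to its suppliers via supplier_id.
Group joined rows by suppliers.id; compute MIN(m.cost) per group.
  1: ids {2, 3, 10, 11} → MIN(m.cost)=23
  2: ids {9, 13} → MIN(m.cost)=16
  3: ids {1, 7, 12} → MIN(m.cost)=46
  4: ids {4, 5, 6, 8} → MIN(m.cost)=41

Wren | 23 ; Liam | 16 ; Priya | 46 ; Yuki | 41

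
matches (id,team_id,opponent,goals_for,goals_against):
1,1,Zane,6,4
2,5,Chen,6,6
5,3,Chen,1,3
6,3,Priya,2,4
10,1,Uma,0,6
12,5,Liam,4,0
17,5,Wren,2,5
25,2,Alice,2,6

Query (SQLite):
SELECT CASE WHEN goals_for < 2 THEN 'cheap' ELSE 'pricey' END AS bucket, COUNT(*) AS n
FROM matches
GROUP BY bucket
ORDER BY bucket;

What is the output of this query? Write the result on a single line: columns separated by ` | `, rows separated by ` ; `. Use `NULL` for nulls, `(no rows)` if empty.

Bucket rows by goals_for < 2 → 'cheap' else 'pricey'; count each bucket.

cheap | 2 ; pricey | 6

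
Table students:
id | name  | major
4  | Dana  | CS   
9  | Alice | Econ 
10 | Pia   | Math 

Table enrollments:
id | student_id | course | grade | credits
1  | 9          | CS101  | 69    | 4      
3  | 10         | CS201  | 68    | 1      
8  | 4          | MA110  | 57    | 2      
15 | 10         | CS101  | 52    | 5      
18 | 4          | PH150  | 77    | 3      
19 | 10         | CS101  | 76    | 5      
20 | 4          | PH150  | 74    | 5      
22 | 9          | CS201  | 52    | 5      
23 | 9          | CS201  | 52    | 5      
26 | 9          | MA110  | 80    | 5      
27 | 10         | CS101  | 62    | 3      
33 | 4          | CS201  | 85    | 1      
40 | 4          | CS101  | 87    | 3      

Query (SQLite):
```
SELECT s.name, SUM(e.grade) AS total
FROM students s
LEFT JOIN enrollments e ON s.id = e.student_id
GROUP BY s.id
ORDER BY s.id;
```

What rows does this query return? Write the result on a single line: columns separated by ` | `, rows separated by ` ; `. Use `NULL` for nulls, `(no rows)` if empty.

Dana | 380 ; Alice | 253 ; Pia | 258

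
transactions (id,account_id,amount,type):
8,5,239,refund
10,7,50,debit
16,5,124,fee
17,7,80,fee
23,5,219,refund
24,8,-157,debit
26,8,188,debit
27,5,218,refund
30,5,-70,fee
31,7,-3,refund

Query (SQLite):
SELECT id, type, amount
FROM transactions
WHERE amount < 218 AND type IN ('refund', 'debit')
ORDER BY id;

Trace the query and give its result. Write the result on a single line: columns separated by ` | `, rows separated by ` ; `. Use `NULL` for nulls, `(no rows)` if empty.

10 | debit | 50 ; 24 | debit | -157 ; 26 | debit | 188 ; 31 | refund | -3

amount < 218: ids {10, 16, 17, 24, 26, 30, 31}
type IN ('refund', 'debit'): ids {8, 10, 23, 24, 26, 27, 31}
Combine with AND.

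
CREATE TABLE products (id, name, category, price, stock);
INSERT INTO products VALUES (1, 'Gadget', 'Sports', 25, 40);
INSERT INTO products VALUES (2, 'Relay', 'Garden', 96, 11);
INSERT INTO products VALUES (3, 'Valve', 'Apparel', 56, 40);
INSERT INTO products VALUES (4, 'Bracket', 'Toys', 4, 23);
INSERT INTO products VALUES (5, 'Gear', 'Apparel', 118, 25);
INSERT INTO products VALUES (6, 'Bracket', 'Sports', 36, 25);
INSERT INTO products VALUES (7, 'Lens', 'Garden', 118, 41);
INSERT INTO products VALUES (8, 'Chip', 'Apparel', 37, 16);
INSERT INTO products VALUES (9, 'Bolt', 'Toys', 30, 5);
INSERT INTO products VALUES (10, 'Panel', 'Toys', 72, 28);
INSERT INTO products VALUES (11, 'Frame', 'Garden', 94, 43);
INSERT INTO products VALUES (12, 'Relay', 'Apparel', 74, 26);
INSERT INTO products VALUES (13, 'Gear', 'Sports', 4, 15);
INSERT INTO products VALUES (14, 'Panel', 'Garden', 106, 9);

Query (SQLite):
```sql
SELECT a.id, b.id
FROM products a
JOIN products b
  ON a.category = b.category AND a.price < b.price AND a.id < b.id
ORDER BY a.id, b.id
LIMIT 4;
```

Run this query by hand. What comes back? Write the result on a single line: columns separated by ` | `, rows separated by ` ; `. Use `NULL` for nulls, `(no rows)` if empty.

1 | 6 ; 2 | 7 ; 2 | 14 ; 3 | 5

Pairs (a,b) with same category, a.price < b.price, a.id < b.id.
category groups: Apparel:{3,5,8,12} Garden:{2,7,11,14} Sports:{1,6,13} Toys:{4,9,10}
Ordered by (a.id, b.id); first 4.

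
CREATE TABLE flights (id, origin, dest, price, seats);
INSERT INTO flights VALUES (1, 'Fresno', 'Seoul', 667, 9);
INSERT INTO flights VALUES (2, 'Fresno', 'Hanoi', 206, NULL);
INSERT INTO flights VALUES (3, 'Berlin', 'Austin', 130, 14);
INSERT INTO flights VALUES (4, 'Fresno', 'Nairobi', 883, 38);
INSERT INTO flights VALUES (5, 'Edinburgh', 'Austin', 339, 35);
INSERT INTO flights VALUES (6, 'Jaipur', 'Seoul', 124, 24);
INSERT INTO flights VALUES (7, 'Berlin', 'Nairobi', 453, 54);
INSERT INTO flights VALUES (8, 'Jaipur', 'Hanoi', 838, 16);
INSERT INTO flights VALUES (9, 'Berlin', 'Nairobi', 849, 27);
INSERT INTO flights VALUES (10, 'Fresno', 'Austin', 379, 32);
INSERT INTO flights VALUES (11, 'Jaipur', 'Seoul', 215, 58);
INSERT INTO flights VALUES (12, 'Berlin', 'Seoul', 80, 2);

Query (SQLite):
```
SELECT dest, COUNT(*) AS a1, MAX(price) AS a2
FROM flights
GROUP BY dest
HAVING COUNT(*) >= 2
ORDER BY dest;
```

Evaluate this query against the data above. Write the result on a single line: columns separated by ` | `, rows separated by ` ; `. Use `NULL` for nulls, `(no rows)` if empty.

Group flights by dest.
Per group compute: COUNT(*), MAX(price).
HAVING: drop groups with fewer than 2 rows.
  Austin: ids {3, 5, 10} → COUNT(*)=3, MAX(price)=379
  Hanoi: ids {2, 8} → COUNT(*)=2, MAX(price)=838
  Nairobi: ids {4, 7, 9} → COUNT(*)=3, MAX(price)=883
  Seoul: ids {1, 6, 11, 12} → COUNT(*)=4, MAX(price)=667

Austin | 3 | 379 ; Hanoi | 2 | 838 ; Nairobi | 3 | 883 ; Seoul | 4 | 667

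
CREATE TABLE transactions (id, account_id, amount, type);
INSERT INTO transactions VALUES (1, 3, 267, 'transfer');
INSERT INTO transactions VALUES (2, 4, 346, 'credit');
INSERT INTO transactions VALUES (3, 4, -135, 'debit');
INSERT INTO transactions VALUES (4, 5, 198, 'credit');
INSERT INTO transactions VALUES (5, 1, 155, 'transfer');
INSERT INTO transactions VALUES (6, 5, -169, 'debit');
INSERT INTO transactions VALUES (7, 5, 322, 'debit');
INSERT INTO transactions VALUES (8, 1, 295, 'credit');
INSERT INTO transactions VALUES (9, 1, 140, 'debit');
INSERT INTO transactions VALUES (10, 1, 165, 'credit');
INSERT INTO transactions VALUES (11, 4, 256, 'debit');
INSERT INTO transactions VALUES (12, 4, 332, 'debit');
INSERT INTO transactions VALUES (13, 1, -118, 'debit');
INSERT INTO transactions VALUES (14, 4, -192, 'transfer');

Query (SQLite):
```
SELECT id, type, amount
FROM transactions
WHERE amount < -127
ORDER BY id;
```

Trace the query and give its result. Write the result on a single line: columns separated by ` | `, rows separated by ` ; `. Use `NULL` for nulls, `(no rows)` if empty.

3 | debit | -135 ; 6 | debit | -169 ; 14 | transfer | -192

amount < -127: ids {3, 6, 14}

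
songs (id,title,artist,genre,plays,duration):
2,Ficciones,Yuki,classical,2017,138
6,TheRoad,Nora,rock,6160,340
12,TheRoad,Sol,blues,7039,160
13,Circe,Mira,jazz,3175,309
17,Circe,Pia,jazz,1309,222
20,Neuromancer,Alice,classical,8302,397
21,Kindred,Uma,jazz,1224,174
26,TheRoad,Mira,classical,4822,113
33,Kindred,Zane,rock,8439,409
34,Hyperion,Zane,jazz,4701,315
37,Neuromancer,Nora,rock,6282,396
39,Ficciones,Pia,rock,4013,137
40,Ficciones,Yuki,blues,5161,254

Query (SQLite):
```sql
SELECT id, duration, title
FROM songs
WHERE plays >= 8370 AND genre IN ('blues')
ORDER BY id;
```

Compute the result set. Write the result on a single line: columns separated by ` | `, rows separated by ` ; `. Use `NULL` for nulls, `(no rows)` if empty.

plays >= 8370: ids {33}
genre IN ('blues'): ids {12, 40}
Combine with AND.

(no rows)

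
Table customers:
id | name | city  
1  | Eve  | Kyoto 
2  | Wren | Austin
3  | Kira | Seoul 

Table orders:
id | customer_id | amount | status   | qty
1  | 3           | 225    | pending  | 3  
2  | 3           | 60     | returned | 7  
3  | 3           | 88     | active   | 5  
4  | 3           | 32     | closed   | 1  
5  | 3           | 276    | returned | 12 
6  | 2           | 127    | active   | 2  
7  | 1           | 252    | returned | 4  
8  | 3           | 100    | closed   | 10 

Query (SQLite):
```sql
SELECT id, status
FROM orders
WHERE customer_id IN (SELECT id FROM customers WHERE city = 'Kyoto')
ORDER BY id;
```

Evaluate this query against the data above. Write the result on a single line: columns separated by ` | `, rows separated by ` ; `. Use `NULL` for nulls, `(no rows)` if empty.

7 | returned

Inner query: customers.id where city = 'Kyoto'.
Outer: keep orders rows whose customer_id is in that set.
Inner query → {1}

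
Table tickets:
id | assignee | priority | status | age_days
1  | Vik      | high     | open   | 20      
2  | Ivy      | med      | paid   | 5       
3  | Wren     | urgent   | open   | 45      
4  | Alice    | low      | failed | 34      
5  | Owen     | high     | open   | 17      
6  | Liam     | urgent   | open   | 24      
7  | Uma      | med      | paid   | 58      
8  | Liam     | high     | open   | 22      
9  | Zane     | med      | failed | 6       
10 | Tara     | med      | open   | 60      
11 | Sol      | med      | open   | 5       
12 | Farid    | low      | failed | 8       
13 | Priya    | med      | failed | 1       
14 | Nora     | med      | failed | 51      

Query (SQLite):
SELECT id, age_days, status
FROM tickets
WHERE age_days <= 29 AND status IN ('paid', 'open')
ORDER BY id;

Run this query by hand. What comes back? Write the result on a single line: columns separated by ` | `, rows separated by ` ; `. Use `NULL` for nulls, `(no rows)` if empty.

1 | 20 | open ; 2 | 5 | paid ; 5 | 17 | open ; 6 | 24 | open ; 8 | 22 | open ; 11 | 5 | open

age_days <= 29: ids {1, 2, 5, 6, 8, 9, 11, 12, 13}
status IN ('paid', 'open'): ids {1, 2, 3, 5, 6, 7, 8, 10, 11}
Combine with AND.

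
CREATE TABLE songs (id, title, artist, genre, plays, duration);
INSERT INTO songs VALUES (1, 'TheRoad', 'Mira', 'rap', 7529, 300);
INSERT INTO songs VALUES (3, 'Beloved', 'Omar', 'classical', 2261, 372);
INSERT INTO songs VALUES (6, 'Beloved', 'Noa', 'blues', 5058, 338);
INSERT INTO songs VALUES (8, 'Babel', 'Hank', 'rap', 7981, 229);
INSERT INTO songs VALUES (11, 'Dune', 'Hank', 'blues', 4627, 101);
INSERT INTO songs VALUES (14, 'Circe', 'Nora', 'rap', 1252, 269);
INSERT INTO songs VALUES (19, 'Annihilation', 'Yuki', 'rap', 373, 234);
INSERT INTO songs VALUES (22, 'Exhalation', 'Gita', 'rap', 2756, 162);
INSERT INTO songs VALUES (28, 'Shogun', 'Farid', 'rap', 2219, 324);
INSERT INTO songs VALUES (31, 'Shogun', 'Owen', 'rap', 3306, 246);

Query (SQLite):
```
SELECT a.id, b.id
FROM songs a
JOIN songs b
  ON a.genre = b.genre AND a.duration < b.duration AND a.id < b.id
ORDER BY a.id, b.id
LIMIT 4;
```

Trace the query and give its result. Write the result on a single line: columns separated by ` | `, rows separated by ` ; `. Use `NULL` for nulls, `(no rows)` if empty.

1 | 28 ; 8 | 14 ; 8 | 19 ; 8 | 28

Pairs (a,b) with same genre, a.duration < b.duration, a.id < b.id.
genre groups: blues:{6,11} classical:{3} rap:{1,8,14,19,22,28,31}
Ordered by (a.id, b.id); first 4.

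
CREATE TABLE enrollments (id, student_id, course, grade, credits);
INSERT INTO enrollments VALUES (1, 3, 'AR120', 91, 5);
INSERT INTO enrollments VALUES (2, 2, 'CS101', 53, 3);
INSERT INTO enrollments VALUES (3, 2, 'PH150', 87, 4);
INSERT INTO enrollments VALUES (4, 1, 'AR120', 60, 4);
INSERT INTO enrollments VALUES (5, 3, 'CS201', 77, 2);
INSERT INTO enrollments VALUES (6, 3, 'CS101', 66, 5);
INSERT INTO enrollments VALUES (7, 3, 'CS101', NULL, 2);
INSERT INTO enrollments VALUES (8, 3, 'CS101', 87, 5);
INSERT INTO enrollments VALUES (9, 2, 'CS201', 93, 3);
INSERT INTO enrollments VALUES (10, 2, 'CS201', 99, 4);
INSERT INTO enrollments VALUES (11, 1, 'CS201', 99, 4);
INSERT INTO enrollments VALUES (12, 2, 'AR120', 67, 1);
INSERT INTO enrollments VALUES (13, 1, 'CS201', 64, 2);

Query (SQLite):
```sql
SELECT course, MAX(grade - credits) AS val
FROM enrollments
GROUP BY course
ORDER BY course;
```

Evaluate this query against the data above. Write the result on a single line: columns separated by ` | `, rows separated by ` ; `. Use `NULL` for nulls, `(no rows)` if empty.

AR120 | 86 ; CS101 | 82 ; CS201 | 95 ; PH150 | 83

For each row compute grade - credits.
Group by course; take MAX of the expression per group.
  AR120: ids {1, 4, 12} → MAX(grade - credits)=86
  CS101: ids {2, 6, 7, 8} → MAX(grade - credits)=82
  CS201: ids {5, 9, 10, 11, 13} → MAX(grade - credits)=95
  PH150: ids {3} → MAX(grade - credits)=83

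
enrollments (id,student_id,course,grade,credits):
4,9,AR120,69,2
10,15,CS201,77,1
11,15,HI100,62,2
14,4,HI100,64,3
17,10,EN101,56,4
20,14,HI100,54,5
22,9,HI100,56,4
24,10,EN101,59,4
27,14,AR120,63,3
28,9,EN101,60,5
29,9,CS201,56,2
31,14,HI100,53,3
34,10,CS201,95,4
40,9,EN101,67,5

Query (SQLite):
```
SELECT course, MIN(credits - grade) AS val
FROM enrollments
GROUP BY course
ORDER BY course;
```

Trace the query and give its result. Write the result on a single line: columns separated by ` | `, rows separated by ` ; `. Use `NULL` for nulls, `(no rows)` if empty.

For each row compute credits - grade.
Group by course; take MIN of the expression per group.
  AR120: ids {4, 27} → MIN(credits - grade)=-67
  CS201: ids {10, 29, 34} → MIN(credits - grade)=-91
  EN101: ids {17, 24, 28, 40} → MIN(credits - grade)=-62
  HI100: ids {11, 14, 20, 22, 31} → MIN(credits - grade)=-61

AR120 | -67 ; CS201 | -91 ; EN101 | -62 ; HI100 | -61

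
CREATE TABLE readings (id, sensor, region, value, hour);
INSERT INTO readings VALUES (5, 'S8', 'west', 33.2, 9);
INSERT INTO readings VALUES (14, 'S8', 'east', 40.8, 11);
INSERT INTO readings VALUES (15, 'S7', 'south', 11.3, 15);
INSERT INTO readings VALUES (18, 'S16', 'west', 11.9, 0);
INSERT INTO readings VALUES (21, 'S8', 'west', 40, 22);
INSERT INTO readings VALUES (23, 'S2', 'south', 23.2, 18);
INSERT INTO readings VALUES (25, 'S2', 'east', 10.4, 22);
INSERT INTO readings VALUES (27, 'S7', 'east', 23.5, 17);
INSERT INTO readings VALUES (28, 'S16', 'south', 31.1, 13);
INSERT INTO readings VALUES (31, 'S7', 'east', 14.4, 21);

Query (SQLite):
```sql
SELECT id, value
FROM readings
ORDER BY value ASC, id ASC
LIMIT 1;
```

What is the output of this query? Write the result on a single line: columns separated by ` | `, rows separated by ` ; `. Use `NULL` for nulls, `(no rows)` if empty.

25 | 10.4

Sort by value asc, tiebreak id asc: (10.4, id=25), (11.3, id=15), (11.9, id=18), (14.4, id=31) …. Take first 1.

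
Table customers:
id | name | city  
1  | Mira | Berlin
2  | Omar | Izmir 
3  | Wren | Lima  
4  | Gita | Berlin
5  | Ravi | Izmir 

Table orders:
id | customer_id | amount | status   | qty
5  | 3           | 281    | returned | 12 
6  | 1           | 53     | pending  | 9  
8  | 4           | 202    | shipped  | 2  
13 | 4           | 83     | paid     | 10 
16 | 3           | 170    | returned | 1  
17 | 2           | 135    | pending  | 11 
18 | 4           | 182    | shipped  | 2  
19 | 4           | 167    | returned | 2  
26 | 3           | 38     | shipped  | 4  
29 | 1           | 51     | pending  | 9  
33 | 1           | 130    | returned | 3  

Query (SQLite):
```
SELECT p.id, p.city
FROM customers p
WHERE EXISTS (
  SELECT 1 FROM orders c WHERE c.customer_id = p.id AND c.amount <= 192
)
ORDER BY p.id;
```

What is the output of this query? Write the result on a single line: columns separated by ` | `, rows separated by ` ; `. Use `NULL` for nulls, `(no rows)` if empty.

For each customers row, check whether any orders with matching customer_id has amount <= 192.
Keep rows where that is true.

1 | Berlin ; 2 | Izmir ; 3 | Lima ; 4 | Berlin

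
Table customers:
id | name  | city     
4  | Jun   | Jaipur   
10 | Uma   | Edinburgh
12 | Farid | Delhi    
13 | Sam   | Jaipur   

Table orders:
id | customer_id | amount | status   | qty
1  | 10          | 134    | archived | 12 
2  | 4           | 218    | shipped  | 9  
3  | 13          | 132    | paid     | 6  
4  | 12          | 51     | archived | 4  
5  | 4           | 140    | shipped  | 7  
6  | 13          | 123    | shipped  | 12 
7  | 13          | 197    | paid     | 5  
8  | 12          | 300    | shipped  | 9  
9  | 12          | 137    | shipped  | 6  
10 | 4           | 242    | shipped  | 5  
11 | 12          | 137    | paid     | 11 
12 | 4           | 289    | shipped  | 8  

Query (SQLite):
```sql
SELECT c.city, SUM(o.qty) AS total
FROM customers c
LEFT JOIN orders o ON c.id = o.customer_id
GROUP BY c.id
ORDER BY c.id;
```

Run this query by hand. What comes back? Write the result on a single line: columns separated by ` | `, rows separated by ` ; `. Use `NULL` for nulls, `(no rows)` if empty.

LEFT JOIN keeps every customers row; unmatched ones get NULL for orders columns.
Group by customers.id and compute SUM(o.qty). SUM over an all-NULL group is NULL.
  4: ids {2, 5, 10, 12} → SUM(o.qty)=29
  10: ids {1} → SUM(o.qty)=12
  12: ids {4, 8, 9, 11} → SUM(o.qty)=30
  13: ids {3, 6, 7} → SUM(o.qty)=23

Jaipur | 29 ; Edinburgh | 12 ; Delhi | 30 ; Jaipur | 23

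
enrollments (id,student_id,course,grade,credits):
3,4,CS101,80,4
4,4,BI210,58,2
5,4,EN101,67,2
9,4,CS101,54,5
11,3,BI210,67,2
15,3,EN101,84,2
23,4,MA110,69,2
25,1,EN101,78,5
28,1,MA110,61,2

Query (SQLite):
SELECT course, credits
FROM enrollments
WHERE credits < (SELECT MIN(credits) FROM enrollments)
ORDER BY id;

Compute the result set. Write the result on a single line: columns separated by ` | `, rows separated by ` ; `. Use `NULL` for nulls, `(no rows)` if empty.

(no rows)

Scalar subquery: MIN(credits) over all enrollments rows = 2.
Keep rows where credits < that value.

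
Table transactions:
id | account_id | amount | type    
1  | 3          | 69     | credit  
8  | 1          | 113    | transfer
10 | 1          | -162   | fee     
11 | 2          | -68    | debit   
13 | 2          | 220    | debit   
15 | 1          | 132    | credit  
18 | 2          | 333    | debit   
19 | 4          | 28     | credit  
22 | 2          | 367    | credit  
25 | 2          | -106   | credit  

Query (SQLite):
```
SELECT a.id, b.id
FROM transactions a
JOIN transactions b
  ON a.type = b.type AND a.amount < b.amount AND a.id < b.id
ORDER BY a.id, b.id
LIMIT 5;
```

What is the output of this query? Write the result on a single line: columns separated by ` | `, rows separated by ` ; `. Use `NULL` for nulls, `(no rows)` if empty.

1 | 15 ; 1 | 22 ; 11 | 13 ; 11 | 18 ; 13 | 18

Pairs (a,b) with same type, a.amount < b.amount, a.id < b.id.
type groups: credit:{1,15,19,22,25} debit:{11,13,18} fee:{10} transfer:{8}
Ordered by (a.id, b.id); first 5.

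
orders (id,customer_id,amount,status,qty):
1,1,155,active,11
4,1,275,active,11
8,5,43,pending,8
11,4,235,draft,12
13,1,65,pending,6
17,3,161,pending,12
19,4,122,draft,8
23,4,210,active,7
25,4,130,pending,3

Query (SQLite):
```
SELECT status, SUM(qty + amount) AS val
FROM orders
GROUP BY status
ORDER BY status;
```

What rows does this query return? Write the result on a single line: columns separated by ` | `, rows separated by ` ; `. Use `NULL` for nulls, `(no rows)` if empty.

active | 669 ; draft | 377 ; pending | 428

For each row compute qty + amount.
Group by status; take SUM of the expression per group.
  active: ids {1, 4, 23} → SUM(qty + amount)=669
  draft: ids {11, 19} → SUM(qty + amount)=377
  pending: ids {8, 13, 17, 25} → SUM(qty + amount)=428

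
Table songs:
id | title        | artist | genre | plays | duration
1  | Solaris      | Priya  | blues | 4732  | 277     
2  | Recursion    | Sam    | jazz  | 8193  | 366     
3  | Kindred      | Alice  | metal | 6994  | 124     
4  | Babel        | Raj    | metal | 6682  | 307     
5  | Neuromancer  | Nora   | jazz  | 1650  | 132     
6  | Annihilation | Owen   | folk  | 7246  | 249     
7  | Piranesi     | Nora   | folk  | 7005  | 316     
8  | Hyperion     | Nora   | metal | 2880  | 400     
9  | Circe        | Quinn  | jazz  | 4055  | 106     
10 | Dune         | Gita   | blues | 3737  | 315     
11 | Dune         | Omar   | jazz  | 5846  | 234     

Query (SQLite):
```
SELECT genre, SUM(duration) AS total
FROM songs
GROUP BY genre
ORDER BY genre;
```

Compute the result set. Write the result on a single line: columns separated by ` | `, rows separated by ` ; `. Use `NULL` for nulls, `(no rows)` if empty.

blues | 592 ; folk | 565 ; jazz | 838 ; metal | 831

Partition songs by genre; compute SUM(duration) within each group.
  blues: ids {1, 10} → SUM(duration)=592
  folk: ids {6, 7} → SUM(duration)=565
  jazz: ids {2, 5, 9, 11} → SUM(duration)=838
  metal: ids {3, 4, 8} → SUM(duration)=831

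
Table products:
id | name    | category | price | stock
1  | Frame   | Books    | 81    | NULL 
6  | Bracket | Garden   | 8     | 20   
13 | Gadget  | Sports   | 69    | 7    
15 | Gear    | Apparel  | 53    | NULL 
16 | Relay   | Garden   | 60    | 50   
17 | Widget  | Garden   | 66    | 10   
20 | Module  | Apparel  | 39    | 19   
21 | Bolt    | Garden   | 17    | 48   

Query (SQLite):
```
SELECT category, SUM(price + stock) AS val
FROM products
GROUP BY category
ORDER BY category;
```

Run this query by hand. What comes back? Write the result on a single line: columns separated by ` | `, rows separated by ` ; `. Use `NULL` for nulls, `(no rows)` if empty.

Apparel | 58 ; Books | NULL ; Garden | 279 ; Sports | 76

For each row compute price + stock.
Group by category; take SUM of the expression per group.
  Apparel: ids {15, 20} → SUM(price + stock)=58
  Books: ids {1} → SUM(price + stock)=NULL
  Garden: ids {6, 16, 17, 21} → SUM(price + stock)=279
  Sports: ids {13} → SUM(price + stock)=76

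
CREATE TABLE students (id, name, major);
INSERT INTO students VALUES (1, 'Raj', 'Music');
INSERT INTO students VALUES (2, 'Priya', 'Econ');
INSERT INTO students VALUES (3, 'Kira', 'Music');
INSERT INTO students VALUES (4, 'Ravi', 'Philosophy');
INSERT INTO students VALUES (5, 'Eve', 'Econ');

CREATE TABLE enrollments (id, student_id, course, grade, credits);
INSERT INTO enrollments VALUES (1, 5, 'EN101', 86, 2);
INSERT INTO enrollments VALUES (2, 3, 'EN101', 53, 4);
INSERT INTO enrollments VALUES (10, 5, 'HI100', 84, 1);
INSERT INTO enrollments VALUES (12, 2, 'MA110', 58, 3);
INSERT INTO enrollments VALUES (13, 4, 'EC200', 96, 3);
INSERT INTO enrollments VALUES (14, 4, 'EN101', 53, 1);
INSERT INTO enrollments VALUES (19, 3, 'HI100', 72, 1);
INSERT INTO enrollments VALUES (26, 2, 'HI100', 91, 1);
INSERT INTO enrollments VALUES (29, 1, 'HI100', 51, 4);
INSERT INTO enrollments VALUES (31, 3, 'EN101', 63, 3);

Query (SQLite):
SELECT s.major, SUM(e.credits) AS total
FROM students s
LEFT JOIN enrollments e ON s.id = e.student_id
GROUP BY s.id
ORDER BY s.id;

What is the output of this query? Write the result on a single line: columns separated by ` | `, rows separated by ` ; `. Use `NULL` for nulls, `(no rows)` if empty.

LEFT JOIN keeps every students row; unmatched ones get NULL for enrollments columns.
Group by students.id and compute SUM(e.credits). SUM over an all-NULL group is NULL.
  1: ids {29} → SUM(e.credits)=4
  2: ids {12, 26} → SUM(e.credits)=4
  3: ids {2, 19, 31} → SUM(e.credits)=8
  4: ids {13, 14} → SUM(e.credits)=4
  5: ids {1, 10} → SUM(e.credits)=3

Music | 4 ; Econ | 4 ; Music | 8 ; Philosophy | 4 ; Econ | 3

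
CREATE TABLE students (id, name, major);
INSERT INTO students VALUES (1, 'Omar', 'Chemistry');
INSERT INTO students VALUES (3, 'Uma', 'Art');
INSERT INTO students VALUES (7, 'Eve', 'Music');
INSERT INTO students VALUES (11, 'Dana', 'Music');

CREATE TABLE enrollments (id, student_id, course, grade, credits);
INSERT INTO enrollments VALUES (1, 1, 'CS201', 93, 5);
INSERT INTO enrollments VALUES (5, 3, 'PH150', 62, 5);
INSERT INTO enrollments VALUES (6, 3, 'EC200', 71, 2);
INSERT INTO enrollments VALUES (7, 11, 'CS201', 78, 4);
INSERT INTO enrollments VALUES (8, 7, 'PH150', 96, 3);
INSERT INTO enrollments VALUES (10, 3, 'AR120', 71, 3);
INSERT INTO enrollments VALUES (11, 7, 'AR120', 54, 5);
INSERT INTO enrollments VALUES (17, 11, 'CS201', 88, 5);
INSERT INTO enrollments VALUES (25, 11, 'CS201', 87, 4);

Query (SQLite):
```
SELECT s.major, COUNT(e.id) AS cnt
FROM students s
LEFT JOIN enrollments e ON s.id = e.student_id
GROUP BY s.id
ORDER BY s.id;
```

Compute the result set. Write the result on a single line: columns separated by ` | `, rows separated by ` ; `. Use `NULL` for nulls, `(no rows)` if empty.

LEFT JOIN keeps every students row; unmatched ones get NULL for enrollments columns.
Group by students.id and compute COUNT(e.id). COUNT(col) of an all-NULL group is 0.
  1: ids {1} → COUNT(e.id)=1
  3: ids {5, 6, 10} → COUNT(e.id)=3
  7: ids {8, 11} → COUNT(e.id)=2
  11: ids {7, 17, 25} → COUNT(e.id)=3

Chemistry | 1 ; Art | 3 ; Music | 2 ; Music | 3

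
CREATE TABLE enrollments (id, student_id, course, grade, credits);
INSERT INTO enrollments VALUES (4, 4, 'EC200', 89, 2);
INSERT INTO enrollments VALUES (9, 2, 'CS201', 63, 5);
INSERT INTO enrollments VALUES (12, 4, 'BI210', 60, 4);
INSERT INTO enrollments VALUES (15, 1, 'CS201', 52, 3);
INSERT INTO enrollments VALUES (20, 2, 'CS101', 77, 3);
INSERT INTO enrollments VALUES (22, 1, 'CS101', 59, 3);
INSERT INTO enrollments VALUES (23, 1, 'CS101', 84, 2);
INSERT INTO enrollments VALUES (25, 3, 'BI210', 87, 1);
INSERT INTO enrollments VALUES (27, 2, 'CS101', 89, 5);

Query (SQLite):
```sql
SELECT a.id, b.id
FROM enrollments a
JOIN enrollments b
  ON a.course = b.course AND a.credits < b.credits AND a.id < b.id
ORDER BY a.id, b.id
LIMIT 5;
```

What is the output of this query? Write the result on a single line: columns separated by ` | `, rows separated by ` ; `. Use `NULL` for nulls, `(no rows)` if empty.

20 | 27 ; 22 | 27 ; 23 | 27

Pairs (a,b) with same course, a.credits < b.credits, a.id < b.id.
course groups: BI210:{12,25} CS101:{20,22,23,27} CS201:{9,15} EC200:{4}
Ordered by (a.id, b.id); first 5.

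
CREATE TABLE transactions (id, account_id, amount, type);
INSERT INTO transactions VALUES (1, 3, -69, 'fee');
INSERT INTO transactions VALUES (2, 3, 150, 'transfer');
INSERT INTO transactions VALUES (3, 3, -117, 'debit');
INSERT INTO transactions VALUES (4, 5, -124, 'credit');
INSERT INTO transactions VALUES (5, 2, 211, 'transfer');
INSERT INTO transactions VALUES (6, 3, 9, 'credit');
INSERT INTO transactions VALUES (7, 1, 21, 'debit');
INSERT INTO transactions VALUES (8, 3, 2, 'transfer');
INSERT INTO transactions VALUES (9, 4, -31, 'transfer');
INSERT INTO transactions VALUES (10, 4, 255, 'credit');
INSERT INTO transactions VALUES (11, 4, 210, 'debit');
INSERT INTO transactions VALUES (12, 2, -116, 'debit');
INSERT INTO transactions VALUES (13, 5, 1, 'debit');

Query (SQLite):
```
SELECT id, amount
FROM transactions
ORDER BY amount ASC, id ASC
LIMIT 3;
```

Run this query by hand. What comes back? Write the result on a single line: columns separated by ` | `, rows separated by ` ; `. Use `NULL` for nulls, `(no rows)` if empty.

4 | -124 ; 3 | -117 ; 12 | -116

Sort by amount asc, tiebreak id asc: (-124, id=4), (-117, id=3), (-116, id=12), (-69, id=1), (-31, id=9), (1, id=13) …. Take first 3.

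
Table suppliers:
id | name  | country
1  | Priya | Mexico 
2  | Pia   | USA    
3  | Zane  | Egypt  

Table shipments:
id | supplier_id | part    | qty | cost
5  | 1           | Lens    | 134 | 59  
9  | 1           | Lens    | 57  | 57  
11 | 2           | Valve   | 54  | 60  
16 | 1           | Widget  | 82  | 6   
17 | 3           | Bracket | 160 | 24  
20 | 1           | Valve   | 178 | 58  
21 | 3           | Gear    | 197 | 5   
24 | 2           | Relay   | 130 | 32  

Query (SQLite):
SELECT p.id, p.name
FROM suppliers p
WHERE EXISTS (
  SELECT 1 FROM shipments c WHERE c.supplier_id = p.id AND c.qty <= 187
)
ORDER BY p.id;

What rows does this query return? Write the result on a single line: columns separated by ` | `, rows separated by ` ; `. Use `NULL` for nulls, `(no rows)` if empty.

1 | Priya ; 2 | Pia ; 3 | Zane

For each suppliers row, check whether any shipments with matching supplier_id has qty <= 187.
Keep rows where that is true.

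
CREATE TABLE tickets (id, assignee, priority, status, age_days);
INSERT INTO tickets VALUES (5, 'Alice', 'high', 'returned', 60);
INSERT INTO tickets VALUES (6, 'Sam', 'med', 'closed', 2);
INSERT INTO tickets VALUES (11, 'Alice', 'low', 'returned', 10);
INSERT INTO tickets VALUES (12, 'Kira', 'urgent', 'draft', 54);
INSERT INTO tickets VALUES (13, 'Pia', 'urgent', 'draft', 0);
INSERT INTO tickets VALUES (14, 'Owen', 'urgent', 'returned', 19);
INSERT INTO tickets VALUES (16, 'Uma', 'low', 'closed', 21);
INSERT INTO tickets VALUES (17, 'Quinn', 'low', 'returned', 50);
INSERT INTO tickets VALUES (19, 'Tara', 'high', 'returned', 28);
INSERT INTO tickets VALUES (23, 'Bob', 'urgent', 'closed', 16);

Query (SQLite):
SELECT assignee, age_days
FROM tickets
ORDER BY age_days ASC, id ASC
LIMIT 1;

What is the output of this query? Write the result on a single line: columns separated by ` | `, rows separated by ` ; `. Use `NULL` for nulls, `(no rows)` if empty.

Pia | 0

Sort by age_days asc, tiebreak id asc: (0, id=13), (2, id=6), (10, id=11), (16, id=23) …. Take first 1.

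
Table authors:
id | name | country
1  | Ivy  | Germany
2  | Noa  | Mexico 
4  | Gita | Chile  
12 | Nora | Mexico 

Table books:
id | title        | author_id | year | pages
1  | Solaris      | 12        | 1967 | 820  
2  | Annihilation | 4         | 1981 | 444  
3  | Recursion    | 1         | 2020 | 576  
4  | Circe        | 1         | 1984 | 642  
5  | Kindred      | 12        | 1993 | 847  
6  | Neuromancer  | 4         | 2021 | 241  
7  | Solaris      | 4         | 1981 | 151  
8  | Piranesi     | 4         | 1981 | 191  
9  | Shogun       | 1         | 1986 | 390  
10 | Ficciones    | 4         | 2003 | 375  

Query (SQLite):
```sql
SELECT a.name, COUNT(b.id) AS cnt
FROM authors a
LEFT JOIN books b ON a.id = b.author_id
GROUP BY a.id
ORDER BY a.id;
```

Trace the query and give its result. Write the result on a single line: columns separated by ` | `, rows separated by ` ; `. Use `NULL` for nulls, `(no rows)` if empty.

LEFT JOIN keeps every authors row; unmatched ones get NULL for books columns.
Group by authors.id and compute COUNT(b.id). COUNT(col) of an all-NULL group is 0.
  1: ids {3, 4, 9} → COUNT(b.id)=3
  2: ids {—} → COUNT(b.id)=0
  4: ids {2, 6, 7, 8, 10} → COUNT(b.id)=5
  12: ids {1, 5} → COUNT(b.id)=2

Ivy | 3 ; Noa | 0 ; Gita | 5 ; Nora | 2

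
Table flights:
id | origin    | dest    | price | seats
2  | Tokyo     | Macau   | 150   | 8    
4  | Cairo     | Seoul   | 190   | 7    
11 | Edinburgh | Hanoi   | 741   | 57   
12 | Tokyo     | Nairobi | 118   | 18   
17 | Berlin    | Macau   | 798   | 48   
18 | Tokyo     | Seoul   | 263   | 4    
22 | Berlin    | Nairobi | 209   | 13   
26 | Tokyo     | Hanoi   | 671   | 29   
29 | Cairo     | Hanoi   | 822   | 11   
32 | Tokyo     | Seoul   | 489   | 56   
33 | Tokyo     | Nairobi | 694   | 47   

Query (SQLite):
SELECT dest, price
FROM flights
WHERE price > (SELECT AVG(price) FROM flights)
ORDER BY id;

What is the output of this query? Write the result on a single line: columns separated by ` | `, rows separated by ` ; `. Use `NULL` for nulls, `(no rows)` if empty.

Hanoi | 741 ; Macau | 798 ; Hanoi | 671 ; Hanoi | 822 ; Seoul | 489 ; Nairobi | 694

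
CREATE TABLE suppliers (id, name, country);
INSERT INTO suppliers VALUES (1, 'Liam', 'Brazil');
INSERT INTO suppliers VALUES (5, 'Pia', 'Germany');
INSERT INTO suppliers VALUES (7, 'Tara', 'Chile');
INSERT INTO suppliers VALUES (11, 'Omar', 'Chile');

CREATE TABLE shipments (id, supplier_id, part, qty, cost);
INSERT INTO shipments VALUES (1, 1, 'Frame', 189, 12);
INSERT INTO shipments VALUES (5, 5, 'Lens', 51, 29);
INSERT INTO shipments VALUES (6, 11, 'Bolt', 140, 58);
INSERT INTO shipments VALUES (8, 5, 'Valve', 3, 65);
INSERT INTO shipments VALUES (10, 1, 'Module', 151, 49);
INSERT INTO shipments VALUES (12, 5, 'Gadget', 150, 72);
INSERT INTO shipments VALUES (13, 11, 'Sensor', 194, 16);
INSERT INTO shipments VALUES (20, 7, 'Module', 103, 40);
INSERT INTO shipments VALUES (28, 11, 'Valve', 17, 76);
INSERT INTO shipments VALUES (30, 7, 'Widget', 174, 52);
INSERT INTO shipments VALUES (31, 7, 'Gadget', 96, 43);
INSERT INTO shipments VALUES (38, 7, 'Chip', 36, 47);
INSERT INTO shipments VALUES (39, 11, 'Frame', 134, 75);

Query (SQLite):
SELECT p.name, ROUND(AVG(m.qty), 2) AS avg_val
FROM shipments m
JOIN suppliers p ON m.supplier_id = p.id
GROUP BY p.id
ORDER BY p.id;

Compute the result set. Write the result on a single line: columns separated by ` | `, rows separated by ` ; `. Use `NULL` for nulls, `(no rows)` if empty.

Liam | 170 ; Pia | 68 ; Tara | 102.25 ; Omar | 121.25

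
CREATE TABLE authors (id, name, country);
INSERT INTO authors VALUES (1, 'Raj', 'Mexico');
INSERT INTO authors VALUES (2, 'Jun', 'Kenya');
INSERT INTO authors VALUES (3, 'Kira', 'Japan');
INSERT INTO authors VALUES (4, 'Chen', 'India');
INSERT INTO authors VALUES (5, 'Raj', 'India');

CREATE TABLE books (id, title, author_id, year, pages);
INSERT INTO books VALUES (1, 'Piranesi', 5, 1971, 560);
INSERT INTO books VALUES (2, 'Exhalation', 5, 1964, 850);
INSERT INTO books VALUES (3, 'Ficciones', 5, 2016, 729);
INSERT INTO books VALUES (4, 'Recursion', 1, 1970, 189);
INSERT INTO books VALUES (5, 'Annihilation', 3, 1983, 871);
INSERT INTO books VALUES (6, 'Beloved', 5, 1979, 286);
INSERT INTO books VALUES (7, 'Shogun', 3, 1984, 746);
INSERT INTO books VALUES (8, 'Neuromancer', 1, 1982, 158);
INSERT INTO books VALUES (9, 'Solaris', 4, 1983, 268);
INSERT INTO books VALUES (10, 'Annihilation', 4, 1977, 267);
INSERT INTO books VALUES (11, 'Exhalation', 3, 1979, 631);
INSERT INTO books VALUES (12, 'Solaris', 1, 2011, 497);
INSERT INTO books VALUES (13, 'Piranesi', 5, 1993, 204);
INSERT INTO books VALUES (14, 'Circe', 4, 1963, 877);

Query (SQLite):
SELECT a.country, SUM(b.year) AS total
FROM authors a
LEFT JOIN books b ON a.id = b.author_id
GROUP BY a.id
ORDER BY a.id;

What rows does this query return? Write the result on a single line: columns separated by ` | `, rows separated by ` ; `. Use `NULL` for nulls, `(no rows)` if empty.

LEFT JOIN keeps every authors row; unmatched ones get NULL for books columns.
Group by authors.id and compute SUM(b.year). SUM over an all-NULL group is NULL.
  1: ids {4, 8, 12} → SUM(b.year)=5963
  2: ids {—} → SUM(b.year)=NULL
  3: ids {5, 7, 11} → SUM(b.year)=5946
  4: ids {9, 10, 14} → SUM(b.year)=5923
  5: ids {1, 2, 3, 6, 13} → SUM(b.year)=9923

Mexico | 5963 ; Kenya | NULL ; Japan | 5946 ; India | 5923 ; India | 9923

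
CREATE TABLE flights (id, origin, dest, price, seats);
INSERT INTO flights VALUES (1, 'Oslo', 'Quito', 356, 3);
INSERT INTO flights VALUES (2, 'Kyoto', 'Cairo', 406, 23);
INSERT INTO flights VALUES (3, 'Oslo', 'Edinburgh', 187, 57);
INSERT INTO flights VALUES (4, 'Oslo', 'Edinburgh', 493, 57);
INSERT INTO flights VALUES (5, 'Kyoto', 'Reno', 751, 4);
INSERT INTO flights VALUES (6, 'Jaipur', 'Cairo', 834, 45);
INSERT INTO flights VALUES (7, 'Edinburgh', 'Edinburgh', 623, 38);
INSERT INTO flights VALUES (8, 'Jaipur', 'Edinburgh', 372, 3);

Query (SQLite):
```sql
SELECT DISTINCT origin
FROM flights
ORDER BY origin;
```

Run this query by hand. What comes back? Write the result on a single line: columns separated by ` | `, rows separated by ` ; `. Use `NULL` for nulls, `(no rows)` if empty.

Collect distinct origin values from flights.

Edinburgh ; Jaipur ; Kyoto ; Oslo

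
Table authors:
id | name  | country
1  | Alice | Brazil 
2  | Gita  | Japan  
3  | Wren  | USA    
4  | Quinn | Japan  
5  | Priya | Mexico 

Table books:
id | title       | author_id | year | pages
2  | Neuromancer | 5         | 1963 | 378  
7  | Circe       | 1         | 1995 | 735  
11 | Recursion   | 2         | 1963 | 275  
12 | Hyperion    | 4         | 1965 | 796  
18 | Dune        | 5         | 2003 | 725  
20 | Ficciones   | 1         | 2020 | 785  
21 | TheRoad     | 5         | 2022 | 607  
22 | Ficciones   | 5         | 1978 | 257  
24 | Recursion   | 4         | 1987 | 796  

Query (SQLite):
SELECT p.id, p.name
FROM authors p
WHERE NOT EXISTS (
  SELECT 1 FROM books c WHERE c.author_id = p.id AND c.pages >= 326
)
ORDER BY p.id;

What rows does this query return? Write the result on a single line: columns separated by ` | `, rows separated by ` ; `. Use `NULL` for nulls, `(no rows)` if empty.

2 | Gita ; 3 | Wren

For each authors row, check whether any books with matching author_id has pages >= 326.
Keep rows where that is false.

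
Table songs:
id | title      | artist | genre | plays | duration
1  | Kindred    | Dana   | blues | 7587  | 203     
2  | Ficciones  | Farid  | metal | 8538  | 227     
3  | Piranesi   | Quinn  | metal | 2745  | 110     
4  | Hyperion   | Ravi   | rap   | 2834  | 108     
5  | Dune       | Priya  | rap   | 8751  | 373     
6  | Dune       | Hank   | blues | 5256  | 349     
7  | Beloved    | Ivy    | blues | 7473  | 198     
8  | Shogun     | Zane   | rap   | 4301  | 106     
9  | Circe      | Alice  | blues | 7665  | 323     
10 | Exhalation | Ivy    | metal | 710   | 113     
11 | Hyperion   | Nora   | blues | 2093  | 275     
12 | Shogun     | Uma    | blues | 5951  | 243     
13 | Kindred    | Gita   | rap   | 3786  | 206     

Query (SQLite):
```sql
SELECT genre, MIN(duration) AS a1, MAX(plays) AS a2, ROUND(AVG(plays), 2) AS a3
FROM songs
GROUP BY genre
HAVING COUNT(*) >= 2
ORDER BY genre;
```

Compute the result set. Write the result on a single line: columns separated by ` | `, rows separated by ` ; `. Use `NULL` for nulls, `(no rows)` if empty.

blues | 198 | 7665 | 6004.17 ; metal | 110 | 8538 | 3997.67 ; rap | 106 | 8751 | 4918

Group songs by genre.
Per group compute: MIN(duration), MAX(plays), ROUND(AVG(plays), 2).
HAVING: drop groups with fewer than 2 rows.
  blues: ids {1, 6, 7, 9, 11, 12} → MIN(duration)=198, MAX(plays)=7665, ROUND(AVG(plays), 2)=6004.17
  metal: ids {2, 3, 10} → MIN(duration)=110, MAX(plays)=8538, ROUND(AVG(plays), 2)=3997.67
  rap: ids {4, 5, 8, 13} → MIN(duration)=106, MAX(plays)=8751, ROUND(AVG(plays), 2)=4918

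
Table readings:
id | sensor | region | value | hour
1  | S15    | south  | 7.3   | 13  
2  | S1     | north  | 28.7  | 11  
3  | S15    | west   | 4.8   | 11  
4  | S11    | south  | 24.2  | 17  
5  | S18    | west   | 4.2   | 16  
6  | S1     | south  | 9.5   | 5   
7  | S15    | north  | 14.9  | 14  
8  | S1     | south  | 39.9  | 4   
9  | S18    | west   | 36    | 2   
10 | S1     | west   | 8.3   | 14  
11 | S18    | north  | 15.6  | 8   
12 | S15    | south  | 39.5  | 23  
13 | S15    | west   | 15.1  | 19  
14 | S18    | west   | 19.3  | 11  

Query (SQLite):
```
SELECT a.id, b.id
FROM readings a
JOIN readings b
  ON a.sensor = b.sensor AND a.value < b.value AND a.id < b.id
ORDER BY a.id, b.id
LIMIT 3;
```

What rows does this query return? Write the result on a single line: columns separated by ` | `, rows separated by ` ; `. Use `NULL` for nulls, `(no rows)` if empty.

1 | 7 ; 1 | 12 ; 1 | 13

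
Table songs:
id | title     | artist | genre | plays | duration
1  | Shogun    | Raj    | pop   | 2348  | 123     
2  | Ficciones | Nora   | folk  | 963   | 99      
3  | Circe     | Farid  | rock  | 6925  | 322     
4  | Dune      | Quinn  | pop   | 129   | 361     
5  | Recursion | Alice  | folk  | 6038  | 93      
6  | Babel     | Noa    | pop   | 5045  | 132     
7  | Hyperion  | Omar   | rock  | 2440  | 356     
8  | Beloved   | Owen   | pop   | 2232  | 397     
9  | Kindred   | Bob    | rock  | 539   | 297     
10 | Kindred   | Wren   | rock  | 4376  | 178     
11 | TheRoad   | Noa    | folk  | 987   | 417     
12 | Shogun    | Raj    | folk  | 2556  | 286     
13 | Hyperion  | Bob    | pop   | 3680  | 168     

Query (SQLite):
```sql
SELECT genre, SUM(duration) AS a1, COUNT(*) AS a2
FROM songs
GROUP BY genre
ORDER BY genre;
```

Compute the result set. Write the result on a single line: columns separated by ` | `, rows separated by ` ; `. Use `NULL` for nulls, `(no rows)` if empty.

folk | 895 | 4 ; pop | 1181 | 5 ; rock | 1153 | 4

Group songs by genre.
Per group compute: SUM(duration), COUNT(*).
  folk: ids {2, 5, 11, 12} → SUM(duration)=895, COUNT(*)=4
  pop: ids {1, 4, 6, 8, 13} → SUM(duration)=1181, COUNT(*)=5
  rock: ids {3, 7, 9, 10} → SUM(duration)=1153, COUNT(*)=4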